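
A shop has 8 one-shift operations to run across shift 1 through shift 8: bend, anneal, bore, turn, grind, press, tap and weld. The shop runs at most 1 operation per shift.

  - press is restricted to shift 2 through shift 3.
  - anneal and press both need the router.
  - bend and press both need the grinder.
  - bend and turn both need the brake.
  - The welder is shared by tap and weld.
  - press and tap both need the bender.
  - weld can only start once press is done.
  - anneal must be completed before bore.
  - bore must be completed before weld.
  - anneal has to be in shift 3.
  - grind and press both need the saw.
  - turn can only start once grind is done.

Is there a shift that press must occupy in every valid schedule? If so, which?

shift 2

press's window is shift 2–shift 3.
anneal is fixed at shift 3, and press can't share a shift with anneal.
So press must be shift 2.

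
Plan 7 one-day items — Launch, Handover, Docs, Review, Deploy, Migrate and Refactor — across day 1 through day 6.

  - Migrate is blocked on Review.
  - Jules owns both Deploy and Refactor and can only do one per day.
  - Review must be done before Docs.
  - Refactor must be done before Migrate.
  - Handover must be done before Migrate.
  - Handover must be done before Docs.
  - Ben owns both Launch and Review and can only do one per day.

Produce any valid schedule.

Handover in day 1; Launch in day 2; Migrate in day 2; Deploy in day 2; Refactor in day 1; Docs in day 2; Review in day 1

Checking: Review(day 1) before Docs(day 2); Review(day 1) before Migrate(day 2); Handover(day 1) before Migrate(day 2); Handover(day 1) before Docs(day 2); Refactor(day 1) before Migrate(day 2); Deploy(day 2) != Refactor(day 1); Launch(day 2) != Review(day 1).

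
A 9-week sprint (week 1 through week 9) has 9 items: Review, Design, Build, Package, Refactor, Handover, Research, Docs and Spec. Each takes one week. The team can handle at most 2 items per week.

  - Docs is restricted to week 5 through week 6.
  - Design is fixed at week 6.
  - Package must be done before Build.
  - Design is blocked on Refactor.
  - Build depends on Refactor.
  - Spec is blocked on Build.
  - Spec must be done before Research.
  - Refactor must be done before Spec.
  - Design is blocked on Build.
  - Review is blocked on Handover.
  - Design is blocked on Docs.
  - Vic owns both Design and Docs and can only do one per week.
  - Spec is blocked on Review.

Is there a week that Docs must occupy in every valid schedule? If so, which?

week 5

Docs's window is week 5–week 6.
Design is fixed at week 6, and Docs can't share a week with Design.
So Docs must be week 5.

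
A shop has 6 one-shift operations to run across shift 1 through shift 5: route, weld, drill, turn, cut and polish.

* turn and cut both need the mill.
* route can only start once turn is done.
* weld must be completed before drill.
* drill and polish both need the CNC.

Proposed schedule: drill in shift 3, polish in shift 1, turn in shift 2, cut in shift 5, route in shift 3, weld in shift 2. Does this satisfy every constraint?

Yes, all constraints hold

turn and cut both need the mill — holds.
route can only start once turn is done — holds.
weld must be completed before drill — holds.
drill and polish both need the CNC — holds.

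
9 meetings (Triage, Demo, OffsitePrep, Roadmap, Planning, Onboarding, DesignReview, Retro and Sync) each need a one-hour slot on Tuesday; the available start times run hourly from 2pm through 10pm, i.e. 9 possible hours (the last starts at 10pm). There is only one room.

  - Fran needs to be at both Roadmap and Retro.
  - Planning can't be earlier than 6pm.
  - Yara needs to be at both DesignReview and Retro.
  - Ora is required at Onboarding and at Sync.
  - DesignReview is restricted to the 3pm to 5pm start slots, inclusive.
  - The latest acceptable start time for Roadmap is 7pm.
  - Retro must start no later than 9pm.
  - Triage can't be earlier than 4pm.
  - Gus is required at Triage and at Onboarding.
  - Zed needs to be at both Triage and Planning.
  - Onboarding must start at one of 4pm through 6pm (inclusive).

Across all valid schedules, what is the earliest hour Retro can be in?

2pm

Retro's own window allows nothing later than 9pm.
Retro at 2pm is achievable: Onboarding=4pm, Demo=8pm, Retro=2pm, Sync=10pm, Planning=6pm, Triage=7pm, DesignReview=3pm, Roadmap=5pm, OffsitePrep=9pm.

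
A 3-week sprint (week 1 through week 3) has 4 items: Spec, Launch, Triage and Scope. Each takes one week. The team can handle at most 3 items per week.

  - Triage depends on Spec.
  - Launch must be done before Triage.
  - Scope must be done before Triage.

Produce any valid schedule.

Scope=week 1, Launch=week 1, Triage=week 2, Spec=week 1

Checking: Spec(week 1) before Triage(week 2); Scope(week 1) before Triage(week 2); Launch(week 1) before Triage(week 2); max 3 per week (cap 3).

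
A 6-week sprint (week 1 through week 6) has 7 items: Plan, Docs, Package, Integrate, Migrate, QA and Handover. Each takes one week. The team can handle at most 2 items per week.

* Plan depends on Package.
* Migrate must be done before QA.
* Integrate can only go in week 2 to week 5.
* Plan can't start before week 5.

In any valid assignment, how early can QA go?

week 2

Precedence pushes QA to at least week 2.
QA at week 2 is achievable: Plan -> week 5; Migrate -> week 1; QA -> week 2; Docs -> week 3; Package -> week 1; Integrate -> week 2; Handover -> week 3.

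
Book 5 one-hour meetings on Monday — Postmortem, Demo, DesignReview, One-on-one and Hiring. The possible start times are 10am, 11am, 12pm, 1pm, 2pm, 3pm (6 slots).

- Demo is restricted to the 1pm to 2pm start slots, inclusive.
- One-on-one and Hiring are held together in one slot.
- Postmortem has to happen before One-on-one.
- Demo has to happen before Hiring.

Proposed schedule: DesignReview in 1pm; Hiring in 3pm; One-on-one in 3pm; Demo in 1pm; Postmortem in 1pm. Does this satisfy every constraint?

Yes, all constraints hold

Postmortem has to happen before One-on-one — holds.
Demo has to happen before Hiring — holds.
One-on-one and Hiring are held together in one slot — holds.
Demo is restricted to the 1pm to 2pm start slots, inclusive — holds.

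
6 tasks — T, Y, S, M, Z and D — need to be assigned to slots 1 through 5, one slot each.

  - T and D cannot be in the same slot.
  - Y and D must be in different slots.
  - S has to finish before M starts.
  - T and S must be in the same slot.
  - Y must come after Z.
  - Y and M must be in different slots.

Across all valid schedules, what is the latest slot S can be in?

4

Downstream work caps S at 4.
S at 4 is achievable: Y in 2; S in 4; M in 5; Z in 1; T in 4; D in 1.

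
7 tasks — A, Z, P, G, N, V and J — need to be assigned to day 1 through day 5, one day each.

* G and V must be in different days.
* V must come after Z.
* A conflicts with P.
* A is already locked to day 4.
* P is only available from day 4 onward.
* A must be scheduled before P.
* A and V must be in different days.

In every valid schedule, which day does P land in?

day 5

P's window is day 4–day 5.
A is fixed at day 4, and P can't share a day with A.
So P must be day 5.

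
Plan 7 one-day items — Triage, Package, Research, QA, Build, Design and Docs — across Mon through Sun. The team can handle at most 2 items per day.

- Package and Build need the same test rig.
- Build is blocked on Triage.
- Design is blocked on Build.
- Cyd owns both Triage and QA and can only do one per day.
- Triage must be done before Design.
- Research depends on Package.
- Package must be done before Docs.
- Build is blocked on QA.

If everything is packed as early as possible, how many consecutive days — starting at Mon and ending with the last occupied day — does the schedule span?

4

The precedence chain requires at least 3 distinct days.
With at most 2 per day and 7 work items, at least 4 days are needed.
4 works (last occupied day: Thu): for example Docs in Wed; QA in Tue; Research in Tue; Package in Mon; Triage in Mon; Design in Thu; Build in Wed.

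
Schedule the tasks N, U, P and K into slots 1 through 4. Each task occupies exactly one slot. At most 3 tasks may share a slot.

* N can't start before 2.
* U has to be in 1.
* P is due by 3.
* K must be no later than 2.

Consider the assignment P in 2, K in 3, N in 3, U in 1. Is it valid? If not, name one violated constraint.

No. K must be no later than 2 is not satisfied.

U has to be in 1 — holds.
K must be no later than 2 — violated.
N can't start before 2 — holds.
At most 3 tasks may share a slot — holds.
P is due by 3 — holds.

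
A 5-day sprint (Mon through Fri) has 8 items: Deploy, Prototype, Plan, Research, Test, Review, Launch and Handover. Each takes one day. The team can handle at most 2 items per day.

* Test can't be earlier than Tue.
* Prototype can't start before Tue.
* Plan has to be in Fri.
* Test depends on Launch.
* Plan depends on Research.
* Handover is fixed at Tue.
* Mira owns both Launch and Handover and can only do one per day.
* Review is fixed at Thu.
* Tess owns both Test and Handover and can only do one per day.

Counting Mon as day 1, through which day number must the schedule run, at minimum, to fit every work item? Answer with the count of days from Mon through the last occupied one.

The precedence chain requires at least 2 distinct days.
With at most 2 per day and 8 work items, at least 4 days are needed.
Plan can't be placed before Fri — that is day 5 counting from Mon — so the schedule must run through at least 5 days.
5 works (last occupied day: Fri): for example Launch=Mon; Plan=Fri; Prototype=Tue; Handover=Tue; Deploy=Wed; Test=Wed; Review=Thu; Research=Mon.

5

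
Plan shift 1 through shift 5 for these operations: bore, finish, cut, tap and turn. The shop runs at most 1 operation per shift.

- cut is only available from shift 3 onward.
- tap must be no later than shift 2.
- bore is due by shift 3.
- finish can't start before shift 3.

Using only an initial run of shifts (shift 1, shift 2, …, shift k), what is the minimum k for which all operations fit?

With at most 1 per shift and 5 operations, at least 5 shifts are needed.
finish can't be placed before shift 3, so the schedule must run through at least shift 3.
5 works (last occupied shift: shift 5): for example bore -> shift 2; tap -> shift 1; cut -> shift 4; turn -> shift 5; finish -> shift 3.

5 shifts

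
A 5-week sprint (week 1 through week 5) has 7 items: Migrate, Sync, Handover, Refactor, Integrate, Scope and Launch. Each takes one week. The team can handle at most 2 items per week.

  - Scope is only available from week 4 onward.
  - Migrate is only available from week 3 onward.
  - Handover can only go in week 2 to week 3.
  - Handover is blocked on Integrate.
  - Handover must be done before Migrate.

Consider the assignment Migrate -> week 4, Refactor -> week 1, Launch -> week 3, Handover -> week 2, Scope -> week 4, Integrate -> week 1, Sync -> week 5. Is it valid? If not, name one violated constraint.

The team can handle at most 2 items per week — holds.
Handover is blocked on Integrate — holds.
Migrate is only available from week 3 onward — holds.
Handover can only go in week 2 to week 3 — holds.
Scope is only available from week 4 onward — holds.
Handover must be done before Migrate — holds.

Yes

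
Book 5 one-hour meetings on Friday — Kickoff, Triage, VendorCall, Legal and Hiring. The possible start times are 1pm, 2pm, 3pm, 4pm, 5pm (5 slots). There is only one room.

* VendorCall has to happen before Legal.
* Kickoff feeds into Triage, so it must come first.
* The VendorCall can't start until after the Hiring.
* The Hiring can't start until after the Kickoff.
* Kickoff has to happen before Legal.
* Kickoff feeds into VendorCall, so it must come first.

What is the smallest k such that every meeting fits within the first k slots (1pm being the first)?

The precedence chain requires at least 4 distinct slots.
With at most 1 per slot and 5 meetings, at least 5 slots are needed.
5 works (last occupied slot: 5pm): for example VendorCall in 3pm; Legal in 4pm; Kickoff in 1pm; Triage in 5pm; Hiring in 2pm.

5 slots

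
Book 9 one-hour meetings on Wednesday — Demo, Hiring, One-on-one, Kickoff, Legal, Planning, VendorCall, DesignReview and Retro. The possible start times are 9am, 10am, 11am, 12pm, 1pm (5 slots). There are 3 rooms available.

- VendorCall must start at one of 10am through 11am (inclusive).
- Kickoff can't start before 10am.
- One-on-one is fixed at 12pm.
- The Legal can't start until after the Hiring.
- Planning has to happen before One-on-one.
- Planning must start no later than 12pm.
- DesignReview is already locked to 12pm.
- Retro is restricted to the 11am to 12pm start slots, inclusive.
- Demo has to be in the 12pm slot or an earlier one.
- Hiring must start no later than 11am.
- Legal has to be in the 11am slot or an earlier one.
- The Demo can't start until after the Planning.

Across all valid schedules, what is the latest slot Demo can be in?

12pm

Precedence pushes Demo to at least 10am; Demo's own window allows nothing later than 12pm.
Demo at 12pm is achievable: Legal=10am, Demo=12pm, One-on-one=12pm, Planning=9am, DesignReview=12pm, Retro=11am, Kickoff=10am, Hiring=9am, VendorCall=10am.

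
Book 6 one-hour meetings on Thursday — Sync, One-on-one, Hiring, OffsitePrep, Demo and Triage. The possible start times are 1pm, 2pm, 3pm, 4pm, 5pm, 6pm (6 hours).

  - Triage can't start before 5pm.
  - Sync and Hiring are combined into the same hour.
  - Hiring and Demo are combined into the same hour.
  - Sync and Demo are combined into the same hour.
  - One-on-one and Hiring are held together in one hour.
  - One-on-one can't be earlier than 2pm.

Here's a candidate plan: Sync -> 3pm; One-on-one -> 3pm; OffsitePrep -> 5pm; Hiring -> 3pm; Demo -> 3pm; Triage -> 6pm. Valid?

Valid

Hiring and Demo are combined into the same hour — holds.
Triage can't start before 5pm — holds.
One-on-one can't be earlier than 2pm — holds.
Sync and Demo are combined into the same hour — holds.
One-on-one and Hiring are held together in one hour — holds.
Sync and Hiring are combined into the same hour — holds.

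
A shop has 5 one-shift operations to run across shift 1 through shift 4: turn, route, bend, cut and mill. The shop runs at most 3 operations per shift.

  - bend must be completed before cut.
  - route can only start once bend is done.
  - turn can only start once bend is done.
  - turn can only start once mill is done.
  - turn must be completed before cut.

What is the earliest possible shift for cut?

shift 3

Precedence pushes cut to at least shift 3.
cut at shift 3 is achievable: mill=shift 1; turn=shift 2; bend=shift 1; route=shift 2; cut=shift 3.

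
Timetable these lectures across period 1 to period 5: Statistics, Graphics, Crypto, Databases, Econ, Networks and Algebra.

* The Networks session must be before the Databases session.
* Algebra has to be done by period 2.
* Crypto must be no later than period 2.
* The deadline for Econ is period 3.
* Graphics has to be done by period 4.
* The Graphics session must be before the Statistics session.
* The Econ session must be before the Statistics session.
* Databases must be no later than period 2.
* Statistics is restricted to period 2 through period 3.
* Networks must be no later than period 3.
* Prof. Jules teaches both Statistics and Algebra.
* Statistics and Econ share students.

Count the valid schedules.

Splitting on Statistics: it can be period 2 (2), period 3 (16). Listing each branch's schedules as (Graphics, Crypto, Databases, Econ, Networks, Algebra) by period number:
Statistics=period 2: (1,1,2,1,1,1) (1,2,2,1,1,1) — 2.
Statistics=period 3: (1,1,2,1,1,1) (1,1,2,1,1,2) (1,1,2,2,1,1) (1,1,2,2,1,2) (1,2,2,1,1,1) (1,2,2,1,1,2) (1,2,2,2,1,1) (1,2,2,2,1,2) (2,1,2,1,1,1) (2,1,2,1,1,2) (2,1,2,2,1,1) (2,1,2,2,1,2) (2,2,2,1,1,1) (2,2,2,1,1,2) (2,2,2,2,1,1) (2,2,2,2,1,2) — 16.
Summing: 2 + 16 = 18.

18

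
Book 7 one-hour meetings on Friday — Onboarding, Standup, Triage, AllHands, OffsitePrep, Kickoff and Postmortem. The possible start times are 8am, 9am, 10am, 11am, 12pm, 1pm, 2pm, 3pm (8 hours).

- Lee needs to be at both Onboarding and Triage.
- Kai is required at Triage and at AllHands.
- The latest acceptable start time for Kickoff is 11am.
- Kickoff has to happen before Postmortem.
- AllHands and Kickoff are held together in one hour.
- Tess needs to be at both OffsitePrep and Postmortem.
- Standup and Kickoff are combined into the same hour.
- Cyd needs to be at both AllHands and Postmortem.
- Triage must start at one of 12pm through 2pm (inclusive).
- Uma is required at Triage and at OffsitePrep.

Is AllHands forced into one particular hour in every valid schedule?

No

AllHands can be 8am (e.g. Standup in 8am, Onboarding in 8am, Kickoff in 8am, Postmortem in 9am, OffsitePrep in 8am, Triage in 12pm, AllHands in 8am) or 9am (e.g. Postmortem=10am; Triage=12pm; AllHands=9am; OffsitePrep=8am; Standup=9am; Onboarding=8am; Kickoff=9am).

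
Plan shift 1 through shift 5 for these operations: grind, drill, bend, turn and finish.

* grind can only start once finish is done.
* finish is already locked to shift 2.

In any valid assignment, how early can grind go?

shift 3

Precedence pushes grind to at least shift 3.
grind at shift 3 is achievable: turn -> shift 1, drill -> shift 1, bend -> shift 1, grind -> shift 3, finish -> shift 2.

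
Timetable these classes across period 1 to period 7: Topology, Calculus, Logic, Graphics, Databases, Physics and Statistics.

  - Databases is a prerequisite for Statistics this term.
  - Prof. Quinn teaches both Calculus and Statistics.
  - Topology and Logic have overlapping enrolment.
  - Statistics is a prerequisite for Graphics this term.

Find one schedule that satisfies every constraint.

Logic in period 2, Topology in period 1, Graphics in period 3, Physics in period 1, Databases in period 1, Statistics in period 2, Calculus in period 1

Checking: Databases(period 1) before Statistics(period 2); Statistics(period 2) before Graphics(period 3); Topology(period 1) != Logic(period 2); Calculus(period 1) != Statistics(period 2).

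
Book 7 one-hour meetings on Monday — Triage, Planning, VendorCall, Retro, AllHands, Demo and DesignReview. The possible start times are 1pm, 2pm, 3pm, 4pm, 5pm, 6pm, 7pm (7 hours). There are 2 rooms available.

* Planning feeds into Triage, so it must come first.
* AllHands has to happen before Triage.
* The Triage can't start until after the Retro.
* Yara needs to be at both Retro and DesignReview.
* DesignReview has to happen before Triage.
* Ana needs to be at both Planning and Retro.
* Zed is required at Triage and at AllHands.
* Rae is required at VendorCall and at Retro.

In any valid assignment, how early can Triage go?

3pm

Precedence pushes Triage to at least 2pm.
Triage at 3pm is achievable: DesignReview=1pm; Demo=4pm; Planning=1pm; VendorCall=3pm; Triage=3pm; AllHands=2pm; Retro=2pm.
Nothing earlier works — the conflict and capacity constraints rule out every hour before 3pm.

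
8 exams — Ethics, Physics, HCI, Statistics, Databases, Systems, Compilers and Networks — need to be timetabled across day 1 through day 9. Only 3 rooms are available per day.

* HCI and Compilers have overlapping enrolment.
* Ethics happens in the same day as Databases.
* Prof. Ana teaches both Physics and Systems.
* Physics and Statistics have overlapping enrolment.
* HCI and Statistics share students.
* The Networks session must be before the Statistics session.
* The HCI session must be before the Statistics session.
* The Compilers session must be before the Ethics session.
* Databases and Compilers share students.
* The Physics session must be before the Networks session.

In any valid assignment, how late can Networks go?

Precedence pushes Networks to at least day 2; downstream work caps Networks at day 8.
Networks at day 8 is achievable: Physics=day 1; HCI=day 2; Systems=day 3; Statistics=day 9; Ethics=day 2; Databases=day 2; Networks=day 8; Compilers=day 1.

day 8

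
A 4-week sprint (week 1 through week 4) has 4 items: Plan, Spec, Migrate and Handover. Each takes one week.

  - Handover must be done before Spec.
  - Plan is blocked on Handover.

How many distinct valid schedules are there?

56

Splitting on Plan: it can be week 2 (12), week 3 (20), week 4 (24). Listing each branch's schedules as (Spec, Migrate, Handover) by week number:
Plan=week 2: (2,1,1) (2,2,1) (2,3,1) (2,4,1) (3,1,1) (3,2,1) (3,3,1) (3,4,1) (4,1,1) (4,2,1) (4,3,1) (4,4,1) — 12.
Plan=week 3: (2,1,1) (2,2,1) (2,3,1) (2,4,1) (3,1,1) (3,1,2) (3,2,1) (3,2,2) (3,3,1) (3,3,2) (3,4,1) (3,4,2) (4,1,1) (4,1,2) (4,2,1) (4,2,2) (4,3,1) (4,3,2) (4,4,1) (4,4,2) — 20.
Plan=week 4: (2,1,1) (2,2,1) (2,3,1) (2,4,1) (3,1,1) (3,1,2) (3,2,1) (3,2,2) (3,3,1) (3,3,2) (3,4,1) (3,4,2) (4,1,1) (4,1,2) (4,1,3) (4,2,1) (4,2,2) (4,2,3) (4,3,1) (4,3,2) (4,3,3) (4,4,1) (4,4,2) (4,4,3) — 24.
Summing: 12 + 20 + 24 = 56.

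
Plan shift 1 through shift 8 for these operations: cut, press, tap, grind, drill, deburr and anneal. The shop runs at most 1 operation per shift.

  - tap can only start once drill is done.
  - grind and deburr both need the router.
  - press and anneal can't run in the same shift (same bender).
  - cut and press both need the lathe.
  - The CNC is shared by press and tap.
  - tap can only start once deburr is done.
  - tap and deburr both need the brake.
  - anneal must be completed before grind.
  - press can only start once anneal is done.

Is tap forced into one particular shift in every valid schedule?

No

tap can be shift 3 (e.g. grind in shift 6; cut in shift 7; drill in shift 1; press in shift 5; anneal in shift 4; deburr in shift 2; tap in shift 3) or shift 4 (e.g. deburr -> shift 3, anneal -> shift 1, drill -> shift 2, grind -> shift 6, cut -> shift 7, press -> shift 5, tap -> shift 4).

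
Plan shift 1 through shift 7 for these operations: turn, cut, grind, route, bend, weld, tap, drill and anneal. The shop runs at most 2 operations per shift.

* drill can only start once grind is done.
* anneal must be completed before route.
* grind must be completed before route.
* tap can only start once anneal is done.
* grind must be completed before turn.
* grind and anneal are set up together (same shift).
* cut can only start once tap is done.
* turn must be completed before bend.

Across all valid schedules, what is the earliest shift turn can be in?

Precedence pushes turn to at least shift 2; downstream work caps turn at shift 6.
turn at shift 2 is achievable: anneal=shift 1; route=shift 2; drill=shift 4; cut=shift 4; turn=shift 2; bend=shift 3; grind=shift 1; weld=shift 5; tap=shift 3.

shift 2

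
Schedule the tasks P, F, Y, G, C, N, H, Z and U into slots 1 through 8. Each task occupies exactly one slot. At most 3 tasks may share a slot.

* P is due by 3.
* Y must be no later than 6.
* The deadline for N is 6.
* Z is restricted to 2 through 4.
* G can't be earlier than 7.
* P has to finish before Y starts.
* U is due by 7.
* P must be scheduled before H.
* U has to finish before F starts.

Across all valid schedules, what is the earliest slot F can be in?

2

Precedence pushes F to at least 2.
F at 2 is achievable: H in 3, C in 3, Z in 2, Y in 2, U in 1, G in 7, P in 1, F in 2, N in 1.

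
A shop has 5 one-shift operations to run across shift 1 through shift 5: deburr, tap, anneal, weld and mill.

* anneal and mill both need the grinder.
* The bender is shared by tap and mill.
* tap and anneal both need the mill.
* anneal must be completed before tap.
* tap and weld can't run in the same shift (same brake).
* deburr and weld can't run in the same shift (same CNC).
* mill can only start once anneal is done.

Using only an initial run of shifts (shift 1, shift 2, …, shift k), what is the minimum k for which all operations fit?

The precedence chain requires at least 2 distinct shifts.
Could 2 shifts be enough, i.e. nothing placed later than shift 2? No: tap must come after anneal (at shift 1 or later) → {shift 2}; anneal must come before tap (at shift 2 or earlier) → {shift 1}; mill must come after anneal (at shift 1 or later) → {shift 2}; mill can't share with tap (shift 2) → nothing is left.
So 2 shifts is not enough.
3 works (last occupied shift: shift 3): for example deburr -> shift 1; mill -> shift 3; anneal -> shift 1; weld -> shift 3; tap -> shift 2.

3 shifts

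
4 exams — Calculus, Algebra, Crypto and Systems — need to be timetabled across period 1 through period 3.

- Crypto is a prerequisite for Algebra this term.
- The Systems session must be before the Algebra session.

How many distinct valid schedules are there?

15

Splitting on Calculus: it can be period 1 (5), period 2 (5), period 3 (5). Listing each branch's schedules as (Algebra, Crypto, Systems) by period number:
Calculus=period 1: (2,1,1) (3,1,1) (3,1,2) (3,2,1) (3,2,2) — 5.
Calculus=period 2: (2,1,1) (3,1,1) (3,1,2) (3,2,1) (3,2,2) — 5.
Calculus=period 3: (2,1,1) (3,1,1) (3,1,2) (3,2,1) (3,2,2) — 5.
Summing: 5 + 5 + 5 = 15.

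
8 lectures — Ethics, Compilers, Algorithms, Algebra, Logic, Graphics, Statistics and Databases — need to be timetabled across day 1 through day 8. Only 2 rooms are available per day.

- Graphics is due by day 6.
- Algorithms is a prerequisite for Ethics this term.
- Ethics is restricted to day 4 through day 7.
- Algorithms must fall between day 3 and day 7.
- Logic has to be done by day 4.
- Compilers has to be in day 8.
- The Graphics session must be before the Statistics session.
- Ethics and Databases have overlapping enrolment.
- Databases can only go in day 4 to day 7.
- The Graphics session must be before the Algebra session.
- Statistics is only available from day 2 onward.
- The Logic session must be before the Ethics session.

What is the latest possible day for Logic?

day 4

Logic's own window allows nothing later than day 4.
Logic at day 4 is achievable: Ethics=day 5; Databases=day 4; Graphics=day 1; Logic=day 4; Statistics=day 2; Algorithms=day 3; Compilers=day 8; Algebra=day 2.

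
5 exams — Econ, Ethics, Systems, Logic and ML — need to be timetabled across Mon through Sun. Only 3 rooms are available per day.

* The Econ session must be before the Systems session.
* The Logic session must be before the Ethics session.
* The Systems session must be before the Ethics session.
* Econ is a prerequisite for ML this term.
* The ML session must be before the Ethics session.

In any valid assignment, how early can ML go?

Precedence pushes ML to at least Tue; downstream work caps ML at Sat.
ML at Tue is achievable: Logic in Mon; ML in Tue; Econ in Mon; Systems in Tue; Ethics in Wed.

Tue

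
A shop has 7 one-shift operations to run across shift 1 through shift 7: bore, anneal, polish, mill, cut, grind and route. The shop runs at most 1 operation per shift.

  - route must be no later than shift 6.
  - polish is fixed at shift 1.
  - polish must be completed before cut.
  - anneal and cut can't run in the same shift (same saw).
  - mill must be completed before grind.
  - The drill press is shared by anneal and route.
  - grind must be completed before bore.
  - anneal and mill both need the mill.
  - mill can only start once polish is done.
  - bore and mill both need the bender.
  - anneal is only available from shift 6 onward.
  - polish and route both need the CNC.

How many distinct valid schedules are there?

Splitting on bore: it can be shift 4 (3), shift 5 (9), shift 6 (12), shift 7 (12). Listing each branch's schedules as (anneal, polish, mill, cut, grind, route) by shift number:
bore=shift 4: (6,1,2,7,3,5) (7,1,2,5,3,6) (7,1,2,6,3,5) — 3.
bore=shift 5: (6,1,2,7,3,4) (6,1,2,7,4,3) (6,1,3,7,4,2) (7,1,2,3,4,6) (7,1,2,4,3,6) (7,1,2,6,3,4) (7,1,2,6,4,3) (7,1,3,2,4,6) (7,1,3,6,4,2) — 9.
bore=shift 6: (7,1,2,3,4,5) (7,1,2,3,5,4) (7,1,2,4,3,5) (7,1,2,4,5,3) (7,1,2,5,3,4) (7,1,2,5,4,3) (7,1,3,2,4,5) (7,1,3,2,5,4) (7,1,3,4,5,2) (7,1,3,5,4,2) (7,1,4,2,5,3) (7,1,4,3,5,2) — 12.
bore=shift 7: (6,1,2,3,4,5) (6,1,2,3,5,4) (6,1,2,4,3,5) (6,1,2,4,5,3) (6,1,2,5,3,4) (6,1,2,5,4,3) (6,1,3,2,4,5) (6,1,3,2,5,4) (6,1,3,4,5,2) (6,1,3,5,4,2) (6,1,4,2,5,3) (6,1,4,3,5,2) — 12.
Summing: 3 + 9 + 12 + 12 = 36.

36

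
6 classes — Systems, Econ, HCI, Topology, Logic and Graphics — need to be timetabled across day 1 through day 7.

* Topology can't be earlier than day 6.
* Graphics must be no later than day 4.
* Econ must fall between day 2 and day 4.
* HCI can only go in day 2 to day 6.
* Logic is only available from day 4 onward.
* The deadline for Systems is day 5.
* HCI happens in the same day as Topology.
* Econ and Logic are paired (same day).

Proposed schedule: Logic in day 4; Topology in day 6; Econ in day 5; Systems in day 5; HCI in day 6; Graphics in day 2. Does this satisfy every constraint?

Invalid. Econ must fall between day 2 and day 4.

Graphics must be no later than day 4 — holds.
HCI can only go in day 2 to day 6 — holds.
Econ and Logic are paired (same day) — violated.
The deadline for Systems is day 5 — holds.
Logic is only available from day 4 onward — holds.
Topology can't be earlier than day 6 — holds.
Econ must fall between day 2 and day 4 — violated.
HCI happens in the same day as Topology — holds.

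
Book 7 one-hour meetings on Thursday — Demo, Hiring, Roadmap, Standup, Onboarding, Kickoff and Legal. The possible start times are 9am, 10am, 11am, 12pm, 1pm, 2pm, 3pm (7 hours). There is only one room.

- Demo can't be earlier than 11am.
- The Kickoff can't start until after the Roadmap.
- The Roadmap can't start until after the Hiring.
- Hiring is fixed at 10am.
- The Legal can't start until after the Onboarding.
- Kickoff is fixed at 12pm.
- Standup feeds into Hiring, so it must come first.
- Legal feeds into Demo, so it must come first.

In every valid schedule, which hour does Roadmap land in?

Hiring is fixed at 10am and must come before Roadmap, so Roadmap is at least 11am.
Kickoff is fixed at 12pm and must come after Roadmap, so Roadmap is at most 11am.
So Roadmap must be 11am.

11am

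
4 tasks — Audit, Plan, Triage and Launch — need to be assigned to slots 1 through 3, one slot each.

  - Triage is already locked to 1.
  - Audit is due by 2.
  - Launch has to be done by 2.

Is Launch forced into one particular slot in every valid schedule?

No

Launch can be 1 (e.g. Plan=1; Audit=1; Launch=1; Triage=1) or 2 (e.g. Launch in 2; Triage in 1; Audit in 1; Plan in 1).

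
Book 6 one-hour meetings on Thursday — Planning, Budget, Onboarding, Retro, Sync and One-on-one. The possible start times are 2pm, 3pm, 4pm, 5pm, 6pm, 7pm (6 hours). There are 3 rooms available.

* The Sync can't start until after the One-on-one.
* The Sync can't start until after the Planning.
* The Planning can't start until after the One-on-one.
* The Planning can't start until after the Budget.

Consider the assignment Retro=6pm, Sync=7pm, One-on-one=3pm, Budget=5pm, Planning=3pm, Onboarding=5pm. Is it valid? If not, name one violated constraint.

The Planning can't start until after the Budget — violated.
The Planning can't start until after the One-on-one — violated.
The Sync can't start until after the One-on-one — holds.
There are 3 rooms available — holds.
The Sync can't start until after the Planning — holds.

Invalid. The Planning can't start until after the Budget.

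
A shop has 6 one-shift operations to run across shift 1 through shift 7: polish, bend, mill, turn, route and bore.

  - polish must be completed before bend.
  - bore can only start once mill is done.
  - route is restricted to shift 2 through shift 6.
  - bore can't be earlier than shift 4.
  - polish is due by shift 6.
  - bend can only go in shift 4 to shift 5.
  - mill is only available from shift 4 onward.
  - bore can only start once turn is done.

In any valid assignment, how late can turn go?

Downstream work caps turn at shift 6.
turn at shift 6 is achievable: polish in shift 1, mill in shift 4, route in shift 2, bend in shift 4, turn in shift 6, bore in shift 7.

shift 6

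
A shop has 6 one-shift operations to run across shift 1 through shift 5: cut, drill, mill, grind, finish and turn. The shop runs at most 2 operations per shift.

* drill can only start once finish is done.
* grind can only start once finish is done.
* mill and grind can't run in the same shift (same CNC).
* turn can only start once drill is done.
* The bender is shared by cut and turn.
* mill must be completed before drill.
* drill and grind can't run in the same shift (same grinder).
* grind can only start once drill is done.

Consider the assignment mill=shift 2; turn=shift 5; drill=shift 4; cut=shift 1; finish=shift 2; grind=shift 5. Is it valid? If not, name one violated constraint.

Yes

mill and grind can't run in the same shift (same CNC) — holds.
The shop runs at most 2 operations per shift — holds.
grind can only start once finish is done — holds.
mill must be completed before drill — holds.
drill and grind can't run in the same shift (same grinder) — holds.
grind can only start once drill is done — holds.
The bender is shared by cut and turn — holds.
drill can only start once finish is done — holds.
turn can only start once drill is done — holds.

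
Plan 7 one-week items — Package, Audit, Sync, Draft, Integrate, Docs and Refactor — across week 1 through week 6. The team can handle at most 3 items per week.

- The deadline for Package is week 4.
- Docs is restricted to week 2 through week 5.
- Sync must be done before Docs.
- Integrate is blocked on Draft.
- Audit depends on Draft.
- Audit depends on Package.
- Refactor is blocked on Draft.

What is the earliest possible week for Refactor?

week 2

Precedence pushes Refactor to at least week 2.
Refactor at week 2 is achievable: Refactor=week 2; Integrate=week 3; Draft=week 1; Package=week 1; Audit=week 2; Docs=week 2; Sync=week 1.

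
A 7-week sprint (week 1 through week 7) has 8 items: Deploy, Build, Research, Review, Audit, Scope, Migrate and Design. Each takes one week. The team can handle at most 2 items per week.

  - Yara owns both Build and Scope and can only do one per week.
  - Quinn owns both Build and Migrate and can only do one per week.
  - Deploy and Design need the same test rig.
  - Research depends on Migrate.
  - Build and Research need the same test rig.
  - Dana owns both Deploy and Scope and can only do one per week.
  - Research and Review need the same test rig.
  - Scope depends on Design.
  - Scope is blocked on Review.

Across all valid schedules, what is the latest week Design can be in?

Downstream work caps Design at week 6.
Design at week 6 is achievable: Deploy -> week 2; Audit -> week 3; Migrate -> week 1; Scope -> week 7; Build -> week 3; Design -> week 6; Review -> week 1; Research -> week 2.

week 6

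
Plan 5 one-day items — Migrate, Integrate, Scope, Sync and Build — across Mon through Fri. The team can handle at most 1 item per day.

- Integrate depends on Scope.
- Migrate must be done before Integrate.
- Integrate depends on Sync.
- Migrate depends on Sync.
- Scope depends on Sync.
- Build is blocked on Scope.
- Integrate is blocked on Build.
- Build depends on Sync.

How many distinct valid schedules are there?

Enumerating: Integrate -> Fri; Scope -> Tue; Build -> Wed; Sync -> Mon; Migrate -> Thu | Migrate=Wed; Build=Thu; Scope=Tue; Sync=Mon; Integrate=Fri | Build in Thu, Integrate in Fri, Scope in Wed, Migrate in Tue, Sync in Mon.

3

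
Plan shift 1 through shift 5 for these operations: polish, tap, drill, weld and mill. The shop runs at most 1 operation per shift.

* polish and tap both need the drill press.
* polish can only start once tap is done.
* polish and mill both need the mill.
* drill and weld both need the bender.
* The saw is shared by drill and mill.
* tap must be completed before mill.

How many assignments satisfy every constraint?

40

Splitting on polish: it can be shift 2 (6), shift 3 (10), shift 4 (12), shift 5 (12). Listing each branch's schedules as (tap, drill, weld, mill) by shift number:
polish=shift 2: (1,3,4,5) (1,3,5,4) (1,4,3,5) (1,4,5,3) (1,5,3,4) (1,5,4,3) — 6.
polish=shift 3: (1,2,4,5) (1,2,5,4) (1,4,2,5) (1,4,5,2) (1,5,2,4) (1,5,4,2) (2,1,4,5) (2,1,5,4) (2,4,1,5) (2,5,1,4) — 10.
polish=shift 4: (1,2,3,5) (1,2,5,3) (1,3,2,5) (1,3,5,2) (1,5,2,3) (1,5,3,2) (2,1,3,5) (2,1,5,3) (2,3,1,5) (2,5,1,3) (3,1,2,5) (3,2,1,5) — 12.
polish=shift 5: (1,2,3,4) (1,2,4,3) (1,3,2,4) (1,3,4,2) (1,4,2,3) (1,4,3,2) (2,1,3,4) (2,1,4,3) (2,3,1,4) (2,4,1,3) (3,1,2,4) (3,2,1,4) — 12.
Summing: 6 + 10 + 12 + 12 = 40.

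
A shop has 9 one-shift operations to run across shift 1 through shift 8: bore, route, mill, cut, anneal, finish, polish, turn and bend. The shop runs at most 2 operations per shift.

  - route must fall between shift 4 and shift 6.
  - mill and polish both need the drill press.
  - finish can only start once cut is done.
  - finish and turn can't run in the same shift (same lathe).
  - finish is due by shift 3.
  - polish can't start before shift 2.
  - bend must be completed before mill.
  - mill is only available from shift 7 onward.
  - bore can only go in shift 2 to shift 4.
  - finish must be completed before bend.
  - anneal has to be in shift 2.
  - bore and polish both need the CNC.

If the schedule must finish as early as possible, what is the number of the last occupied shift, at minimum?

shift 7

The precedence chain requires at least 4 distinct shifts.
With at most 2 per shift and 9 operations, at least 5 shifts are needed.
mill can't be placed before shift 7, so the schedule must run through at least shift 7.
7 works (last occupied shift: shift 7): for example anneal -> shift 2; finish -> shift 2; turn -> shift 1; polish -> shift 4; cut -> shift 1; bore -> shift 3; mill -> shift 7; bend -> shift 3; route -> shift 4.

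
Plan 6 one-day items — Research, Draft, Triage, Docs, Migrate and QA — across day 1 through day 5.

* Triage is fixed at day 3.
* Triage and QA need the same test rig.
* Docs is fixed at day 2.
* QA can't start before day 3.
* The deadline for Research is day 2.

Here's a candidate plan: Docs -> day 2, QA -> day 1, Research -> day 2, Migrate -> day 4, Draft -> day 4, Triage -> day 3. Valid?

Triage and QA need the same test rig — holds.
Triage is fixed at day 3 — holds.
Docs is fixed at day 2 — holds.
The deadline for Research is day 2 — holds.
QA can't start before day 3 — violated.

No. QA can't start before day 3 is not satisfied.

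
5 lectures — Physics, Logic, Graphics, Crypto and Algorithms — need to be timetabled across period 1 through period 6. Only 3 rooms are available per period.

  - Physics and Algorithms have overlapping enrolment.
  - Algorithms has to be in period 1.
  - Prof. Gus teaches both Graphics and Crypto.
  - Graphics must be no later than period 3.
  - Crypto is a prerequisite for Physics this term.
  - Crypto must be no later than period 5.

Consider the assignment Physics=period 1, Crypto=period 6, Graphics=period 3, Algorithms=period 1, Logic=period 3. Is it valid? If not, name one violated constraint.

Physics and Algorithms have overlapping enrolment — violated.
Only 3 rooms are available per period — holds.
Algorithms has to be in period 1 — holds.
Prof. Gus teaches both Graphics and Crypto — holds.
Crypto is a prerequisite for Physics this term — violated.
Graphics must be no later than period 3 — holds.
Crypto must be no later than period 5 — violated.

No — it violates: Crypto is a prerequisite for Physics this term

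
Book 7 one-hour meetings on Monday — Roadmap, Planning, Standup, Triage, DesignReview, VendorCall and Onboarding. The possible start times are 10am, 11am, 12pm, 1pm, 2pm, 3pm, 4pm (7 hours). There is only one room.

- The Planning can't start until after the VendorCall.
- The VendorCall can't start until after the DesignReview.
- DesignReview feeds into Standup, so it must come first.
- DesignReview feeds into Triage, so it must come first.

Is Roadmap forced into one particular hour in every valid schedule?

Roadmap can be 10am (e.g. Planning in 1pm, Roadmap in 10am, Standup in 2pm, Onboarding in 4pm, Triage in 3pm, VendorCall in 12pm, DesignReview in 11am) or 11am (e.g. Onboarding in 4pm, VendorCall in 12pm, DesignReview in 10am, Roadmap in 11am, Triage in 3pm, Planning in 1pm, Standup in 2pm).

No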